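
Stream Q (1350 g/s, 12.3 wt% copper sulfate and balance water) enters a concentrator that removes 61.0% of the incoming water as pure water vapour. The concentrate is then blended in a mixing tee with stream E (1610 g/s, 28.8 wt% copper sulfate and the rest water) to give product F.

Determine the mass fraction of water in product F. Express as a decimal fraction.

Vapour removed = 0.610×0.877×1350 = 722.21 g/s; concentrate = 627.79 g/s.
water reaching the mixer = 461.74 (from concentrate) + 1610×0.712 = 1608.1 g/s.
Product flow = 627.79 + 1610 = 2237.8 g/s; water fraction = 0.719.

0.719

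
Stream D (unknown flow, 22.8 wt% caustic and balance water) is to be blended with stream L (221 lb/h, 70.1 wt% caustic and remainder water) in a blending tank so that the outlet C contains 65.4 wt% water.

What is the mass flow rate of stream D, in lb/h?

664.9 lb/h

Let D be the unknown flow. Total out = 221 + D.
water balance: 66.079 + 0.772·D = 0.654·(221 + D)
(0.772 − 0.654)·D = 0.654×221 − 66.079 = 78.455
D = 78.455 / 0.118 = 664.87 lb/h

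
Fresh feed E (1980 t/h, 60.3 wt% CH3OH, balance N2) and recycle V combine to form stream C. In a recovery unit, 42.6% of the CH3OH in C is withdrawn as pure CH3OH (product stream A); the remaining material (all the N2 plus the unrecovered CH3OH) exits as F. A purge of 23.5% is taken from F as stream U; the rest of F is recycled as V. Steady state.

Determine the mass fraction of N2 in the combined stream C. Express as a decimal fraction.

N2 enters only via E and leaves only via the purge: 1980×0.397 = 0.235×(N2 in F), and the recovery unit passes all N2, so N2 in C = N2 in F = 3344.9 t/h.
CH3OH in C: m_A = 1980×0.603 + (1−0.235)·(1−0.426)·m_A, so m_A = 1193.9/0.5609 = 2128.7 t/h.
C = 2128.7 + 3344.9 = 5473.6 t/h.
N2 fraction in C = 3344.9/5473.6 = 0.611.

0.611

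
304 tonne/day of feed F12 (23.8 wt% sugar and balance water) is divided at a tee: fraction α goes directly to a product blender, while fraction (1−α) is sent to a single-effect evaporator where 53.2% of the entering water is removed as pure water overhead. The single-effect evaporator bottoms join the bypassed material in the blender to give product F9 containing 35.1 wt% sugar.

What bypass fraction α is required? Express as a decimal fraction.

0.206

All 304×0.238 = 72.352 tonne/day of sugar reaches F9, so F9 = 72.352/0.351 = 206.13 tonne/day and vapour = 97.869 tonne/day.
The evaporator receives (1−α)·304 of feed at 0.762 water and removes 0.532 of that water:
0.532×0.762×(1−α)×304 = 97.869
(1−α) = 97.869/123.24 = 0.7942;  α = 0.2058.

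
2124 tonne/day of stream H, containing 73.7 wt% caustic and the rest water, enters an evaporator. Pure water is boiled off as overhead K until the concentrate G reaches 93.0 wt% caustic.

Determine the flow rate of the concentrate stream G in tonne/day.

caustic is conserved: 2124×0.737 = 1565.4 tonne/day all reports to the concentrate.
Concentrate = 1565.4/(target fraction) = 1683.2 tonne/day.

1683 tonne/day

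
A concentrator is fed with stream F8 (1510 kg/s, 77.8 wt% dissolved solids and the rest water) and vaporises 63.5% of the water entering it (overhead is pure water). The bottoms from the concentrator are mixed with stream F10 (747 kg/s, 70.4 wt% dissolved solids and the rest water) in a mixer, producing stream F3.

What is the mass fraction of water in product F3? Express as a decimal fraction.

0.168

Vapour removed = 0.635×0.222×1510 = 212.86 kg/s; concentrate = 1297.1 kg/s.
water reaching the mixer = 122.36 (from concentrate) + 747×0.296 = 343.47 kg/s.
Product flow = 1297.1 + 747 = 2044.1 kg/s; water fraction = 0.168.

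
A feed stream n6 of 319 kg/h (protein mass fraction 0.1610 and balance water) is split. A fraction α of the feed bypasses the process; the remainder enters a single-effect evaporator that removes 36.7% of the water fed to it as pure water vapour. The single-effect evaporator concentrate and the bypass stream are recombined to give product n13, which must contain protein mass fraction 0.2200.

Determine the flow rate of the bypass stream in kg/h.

41.16 kg/h

All 319×0.161 = 51.359 kg/h of protein reaches n13, so n13 = 51.359/0.220 = 233.45 kg/h and vapour = 85.55 kg/h.
The evaporator receives (1−α)·319 of feed at 0.839 water and removes 0.367 of that water:
0.367×0.839×(1−α)×319 = 85.55
(1−α) = 85.55/98.224 = 0.8710;  α = 0.1290.
Bypass flow = 0.1290×319 = 41.162 kg/h.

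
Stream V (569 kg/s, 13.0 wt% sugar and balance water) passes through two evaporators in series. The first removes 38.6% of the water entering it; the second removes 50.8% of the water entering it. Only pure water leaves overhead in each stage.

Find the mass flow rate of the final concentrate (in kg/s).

223.5 kg/s

water in feed = 569×0.870 = 495.03 kg/s.
After stage 1: water left = (1−0.386)×495.03 = 303.95; stream total = 377.92 kg/s.
After stage 2: water left = (1−0.508)×303.95 = 149.54; final concentrate = 223.51 kg/s.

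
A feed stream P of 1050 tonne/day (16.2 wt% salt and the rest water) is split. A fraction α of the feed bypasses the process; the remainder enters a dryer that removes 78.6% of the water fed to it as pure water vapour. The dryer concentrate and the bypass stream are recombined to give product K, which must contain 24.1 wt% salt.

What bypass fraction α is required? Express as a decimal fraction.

All 1050×0.162 = 170.1 tonne/day of salt reaches K, so K = 170.1/0.241 = 705.81 tonne/day and vapour = 344.19 tonne/day.
The evaporator receives (1−α)·1050 of feed at 0.838 water and removes 0.786 of that water:
0.786×0.838×(1−α)×1050 = 344.19
(1−α) = 344.19/691.6 = 0.4977;  α = 0.5023.

0.502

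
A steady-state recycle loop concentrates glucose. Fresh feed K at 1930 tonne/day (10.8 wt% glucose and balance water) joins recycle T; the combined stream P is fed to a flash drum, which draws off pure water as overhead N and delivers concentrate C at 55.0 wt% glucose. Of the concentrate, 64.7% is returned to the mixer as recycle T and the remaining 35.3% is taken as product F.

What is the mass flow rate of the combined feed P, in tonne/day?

Overall glucose balance (none leaves overhead): glucose in fresh feed = glucose in product, i.e. 1930×0.108 = (1−0.647)·C·0.550.
C = 208.44/(0.550×0.353) = 1073.6 tonne/day.
Recycle T = 0.647×1073.6 = 694.62 tonne/day.
Combined feed P = 1930 + 694.62 = 2624.6 tonne/day.

2625 tonne/day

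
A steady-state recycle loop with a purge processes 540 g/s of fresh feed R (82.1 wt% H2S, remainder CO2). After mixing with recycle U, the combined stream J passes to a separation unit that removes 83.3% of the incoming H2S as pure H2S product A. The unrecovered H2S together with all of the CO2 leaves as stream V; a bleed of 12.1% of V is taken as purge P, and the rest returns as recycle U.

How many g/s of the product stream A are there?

432.8 g/s

H2S in J: m_A = 540×0.821 + (1−0.121)·(1−0.833)·m_A, so m_A = 443.34/0.8532 = 519.62 g/s.
Product A = 0.833×519.62 = 432.84 g/s.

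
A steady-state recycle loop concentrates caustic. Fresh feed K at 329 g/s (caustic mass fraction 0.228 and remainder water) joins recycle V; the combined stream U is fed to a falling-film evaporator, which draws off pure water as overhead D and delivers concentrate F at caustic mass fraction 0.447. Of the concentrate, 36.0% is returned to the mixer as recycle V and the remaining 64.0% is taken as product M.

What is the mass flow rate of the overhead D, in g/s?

161.2 g/s

Overall caustic balance (none leaves overhead): caustic in fresh feed = caustic in product, i.e. 329×0.228 = (1−0.360)·F·0.447.
F = 75.012/(0.447×0.640) = 262.21 g/s.
Recycle V = 0.360×262.21 = 94.394 g/s.
Combined feed U = 329 + 94.394 = 423.39 g/s.
Overhead D = U − F = 423.39 − 262.21 = 161.19 g/s.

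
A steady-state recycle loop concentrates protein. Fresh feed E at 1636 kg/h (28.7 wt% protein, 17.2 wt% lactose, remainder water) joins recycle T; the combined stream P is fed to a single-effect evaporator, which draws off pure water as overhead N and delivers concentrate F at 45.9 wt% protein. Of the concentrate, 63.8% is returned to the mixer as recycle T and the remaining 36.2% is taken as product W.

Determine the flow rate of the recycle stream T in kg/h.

Overall protein balance (none leaves overhead): protein in fresh feed = protein in product, i.e. 1636×0.287 = (1−0.638)·F·0.459.
F = 469.53/(0.459×0.362) = 2825.8 kg/h.
Recycle T = 0.638×2825.8 = 1802.9 kg/h.

1803 kg/h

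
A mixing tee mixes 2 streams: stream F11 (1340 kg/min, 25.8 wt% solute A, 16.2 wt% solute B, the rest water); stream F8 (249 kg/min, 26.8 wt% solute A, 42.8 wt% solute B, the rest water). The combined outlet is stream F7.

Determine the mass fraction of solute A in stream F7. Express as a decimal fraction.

Total flow out = 1340 + 249 = 1589 kg/min.
solute A in = 1340×0.258 + 249×0.268 = 412.45 kg/min.
solute A mass fraction in F7 = 412.45/1589 = 0.2596.

0.2596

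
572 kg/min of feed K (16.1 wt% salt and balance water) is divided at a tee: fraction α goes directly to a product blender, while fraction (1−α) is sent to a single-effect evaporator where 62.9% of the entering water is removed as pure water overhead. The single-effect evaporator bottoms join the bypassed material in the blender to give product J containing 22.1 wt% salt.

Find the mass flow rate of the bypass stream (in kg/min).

All 572×0.161 = 92.092 kg/min of salt reaches J, so J = 92.092/0.221 = 416.71 kg/min and vapour = 155.29 kg/min.
The evaporator receives (1−α)·572 of feed at 0.839 water and removes 0.629 of that water:
0.629×0.839×(1−α)×572 = 155.29
(1−α) = 155.29/301.86 = 0.5145;  α = 0.4855.
Bypass flow = 0.4855×572 = 277.73 kg/min.

277.7 kg/min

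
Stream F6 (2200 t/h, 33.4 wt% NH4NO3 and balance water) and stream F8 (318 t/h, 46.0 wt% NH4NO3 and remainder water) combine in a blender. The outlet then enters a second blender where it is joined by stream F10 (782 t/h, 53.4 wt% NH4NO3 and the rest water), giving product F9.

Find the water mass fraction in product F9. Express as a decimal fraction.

Overall, product flow = 3300 t/h.
water in = 2200×0.666 + 318×0.540 + 782×0.466 = 2001.3 t/h.
water fraction in F9 = 0.606.

0.606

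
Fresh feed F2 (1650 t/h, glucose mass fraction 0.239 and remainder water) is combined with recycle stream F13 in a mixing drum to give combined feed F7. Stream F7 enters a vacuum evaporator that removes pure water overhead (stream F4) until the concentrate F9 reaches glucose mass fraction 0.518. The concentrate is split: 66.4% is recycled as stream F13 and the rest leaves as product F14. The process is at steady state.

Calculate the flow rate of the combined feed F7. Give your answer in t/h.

Overall glucose balance (none leaves overhead): glucose in fresh feed = glucose in product, i.e. 1650×0.239 = (1−0.664)·F9·0.518.
F9 = 394.35/(0.518×0.336) = 2265.8 t/h.
Recycle F13 = 0.664×2265.8 = 1504.5 t/h.
Combined feed F7 = 1650 + 1504.5 = 3154.5 t/h.

3154 t/h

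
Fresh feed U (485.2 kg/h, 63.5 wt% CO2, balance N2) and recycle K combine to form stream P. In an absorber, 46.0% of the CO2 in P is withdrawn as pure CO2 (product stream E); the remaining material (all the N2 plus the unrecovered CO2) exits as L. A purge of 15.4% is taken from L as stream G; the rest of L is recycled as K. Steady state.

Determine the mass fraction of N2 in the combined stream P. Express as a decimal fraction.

N2 enters only via U and leaves only via the purge: 485.2×0.365 = 0.154×(N2 in L), and the absorber passes all N2, so N2 in P = N2 in L = 1150 kg/h.
CO2 in P: m_A = 485.2×0.635 + (1−0.154)·(1−0.460)·m_A, so m_A = 308.1/0.5432 = 567.24 kg/h.
P = 567.24 + 1150 = 1717.2 kg/h.
N2 fraction in P = 1150/1717.2 = 0.670.

0.670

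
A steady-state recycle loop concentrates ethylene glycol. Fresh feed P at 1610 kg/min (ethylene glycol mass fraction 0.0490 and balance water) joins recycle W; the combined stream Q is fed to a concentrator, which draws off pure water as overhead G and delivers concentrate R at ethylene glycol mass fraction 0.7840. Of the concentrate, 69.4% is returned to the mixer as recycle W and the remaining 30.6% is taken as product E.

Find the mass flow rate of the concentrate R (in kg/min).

Overall ethylene glycol balance (none leaves overhead): ethylene glycol in fresh feed = ethylene glycol in product, i.e. 1610×0.049 = (1−0.694)·R·0.784.
R = 78.89/(0.784×0.306) = 328.84 kg/min.

328.8 kg/min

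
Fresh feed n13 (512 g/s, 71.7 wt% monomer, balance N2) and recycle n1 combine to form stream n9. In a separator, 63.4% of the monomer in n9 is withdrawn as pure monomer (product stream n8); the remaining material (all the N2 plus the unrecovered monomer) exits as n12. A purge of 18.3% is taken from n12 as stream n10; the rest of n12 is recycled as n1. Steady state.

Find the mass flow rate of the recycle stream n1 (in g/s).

N2 enters only via n13 and leaves only via the purge: 512×0.283 = 0.183×(N2 in n12), and the separator passes all N2, so N2 in n9 = N2 in n12 = 791.78 g/s.
monomer in n9: m_A = 512×0.717 + (1−0.183)·(1−0.634)·m_A, so m_A = 367.1/0.7010 = 523.7 g/s.
n12 = (1−0.634)×523.7 + 791.78 = 983.46 g/s.
Recycle n1 = (1−0.183)×983.46 = 803.48 g/s.

803.5 g/s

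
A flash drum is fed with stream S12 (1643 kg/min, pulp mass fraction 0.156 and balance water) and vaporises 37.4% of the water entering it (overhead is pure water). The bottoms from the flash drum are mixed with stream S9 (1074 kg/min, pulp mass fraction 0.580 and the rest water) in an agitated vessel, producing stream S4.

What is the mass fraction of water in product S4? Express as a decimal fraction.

0.600

Vapour removed = 0.374×0.844×1643 = 518.62 kg/min; concentrate = 1124.4 kg/min.
water reaching the mixer = 868.07 (from concentrate) + 1074×0.420 = 1319.1 kg/min.
Product flow = 1124.4 + 1074 = 2198.4 kg/min; water fraction = 0.600.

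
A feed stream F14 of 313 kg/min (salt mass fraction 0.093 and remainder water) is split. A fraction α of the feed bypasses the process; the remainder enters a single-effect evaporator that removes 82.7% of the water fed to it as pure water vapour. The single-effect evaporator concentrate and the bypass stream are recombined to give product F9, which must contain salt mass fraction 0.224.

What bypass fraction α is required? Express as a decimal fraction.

All 313×0.093 = 29.109 kg/min of salt reaches F9, so F9 = 29.109/0.224 = 129.95 kg/min and vapour = 183.05 kg/min.
The evaporator receives (1−α)·313 of feed at 0.907 water and removes 0.827 of that water:
0.827×0.907×(1−α)×313 = 183.05
(1−α) = 183.05/234.78 = 0.7797;  α = 0.2203.

0.220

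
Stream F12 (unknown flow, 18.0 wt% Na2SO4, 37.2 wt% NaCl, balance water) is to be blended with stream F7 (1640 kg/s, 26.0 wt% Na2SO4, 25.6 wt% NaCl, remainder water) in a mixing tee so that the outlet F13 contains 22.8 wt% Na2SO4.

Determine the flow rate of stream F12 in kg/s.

1093 kg/s

Let F12 be the unknown flow. Total out = 1640 + F12.
Na2SO4 balance: 426.4 + 0.180·F12 = 0.228·(1640 + F12)
(0.180 − 0.228)·F12 = 0.228×1640 − 426.4 = -52.48
F12 = -52.48 / -0.048 = 1093.3 kg/s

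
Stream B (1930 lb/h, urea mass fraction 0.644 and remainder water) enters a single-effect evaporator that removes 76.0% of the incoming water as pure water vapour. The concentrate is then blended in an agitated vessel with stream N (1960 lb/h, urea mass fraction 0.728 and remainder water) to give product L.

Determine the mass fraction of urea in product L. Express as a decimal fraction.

0.793

Vapour removed = 0.760×0.356×1930 = 522.18 lb/h; concentrate = 1407.8 lb/h.
urea reaching the mixer = 1242.9 (from concentrate) + 1960×0.728 = 2669.8 lb/h.
Product flow = 1407.8 + 1960 = 3367.8 lb/h; urea fraction = 0.793.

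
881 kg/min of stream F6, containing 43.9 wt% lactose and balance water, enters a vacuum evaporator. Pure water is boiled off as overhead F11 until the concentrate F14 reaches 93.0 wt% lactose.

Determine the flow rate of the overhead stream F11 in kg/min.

lactose is conserved: 881×0.439 = 386.76 kg/min all reports to the concentrate.
Concentrate = 386.76/(target fraction) = 415.87 kg/min.
Overhead = 881 − 415.87 = 465.13 kg/min.

465.1 kg/min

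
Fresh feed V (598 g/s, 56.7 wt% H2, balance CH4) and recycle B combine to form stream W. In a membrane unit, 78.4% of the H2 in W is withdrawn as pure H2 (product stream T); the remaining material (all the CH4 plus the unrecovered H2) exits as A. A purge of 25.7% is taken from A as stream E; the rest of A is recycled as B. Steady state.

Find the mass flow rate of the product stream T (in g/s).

316.6 g/s

H2 in W: m_A = 598×0.567 + (1−0.257)·(1−0.784)·m_A, so m_A = 339.07/0.8395 = 403.88 g/s.
Product T = 0.784×403.88 = 316.65 g/s.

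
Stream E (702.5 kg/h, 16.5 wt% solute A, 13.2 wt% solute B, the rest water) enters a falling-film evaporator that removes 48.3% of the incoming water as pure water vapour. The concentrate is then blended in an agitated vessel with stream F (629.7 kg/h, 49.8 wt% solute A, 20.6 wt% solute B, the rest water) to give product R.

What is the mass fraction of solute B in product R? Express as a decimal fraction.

0.203

Vapour removed = 0.483×0.703×702.5 = 238.53 kg/h; concentrate = 463.97 kg/h.
solute B reaching the mixer = 92.73 (from concentrate) + 629.7×0.206 = 222.45 kg/h.
Product flow = 463.97 + 629.7 = 1093.7 kg/h; solute B fraction = 0.203.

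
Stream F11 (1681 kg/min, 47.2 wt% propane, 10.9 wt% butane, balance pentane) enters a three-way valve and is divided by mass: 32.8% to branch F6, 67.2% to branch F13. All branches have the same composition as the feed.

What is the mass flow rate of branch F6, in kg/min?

551.4 kg/min

Branch F6 flow = 0.328×1681 = 551.37 kg/min.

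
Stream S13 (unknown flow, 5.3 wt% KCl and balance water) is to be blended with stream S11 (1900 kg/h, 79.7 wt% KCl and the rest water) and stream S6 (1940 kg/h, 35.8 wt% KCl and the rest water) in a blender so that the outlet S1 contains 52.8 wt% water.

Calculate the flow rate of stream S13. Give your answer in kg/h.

945.9 kg/h

Let S13 be the unknown flow. Total out = 3840 + S13.
water balance: 1631.2 + 0.947·S13 = 0.528·(3840 + S13)
(0.947 − 0.528)·S13 = 0.528×3840 − 1631.2 = 396.34
S13 = 396.34 / 0.419 = 945.92 kg/h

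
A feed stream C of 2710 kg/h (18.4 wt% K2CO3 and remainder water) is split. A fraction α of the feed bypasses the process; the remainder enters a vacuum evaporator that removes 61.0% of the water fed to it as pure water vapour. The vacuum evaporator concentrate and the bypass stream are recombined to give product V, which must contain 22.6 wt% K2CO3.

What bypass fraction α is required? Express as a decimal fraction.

All 2710×0.184 = 498.64 kg/h of K2CO3 reaches V, so V = 498.64/0.226 = 2206.4 kg/h and vapour = 503.63 kg/h.
The evaporator receives (1−α)·2710 of feed at 0.816 water and removes 0.610 of that water:
0.610×0.816×(1−α)×2710 = 503.63
(1−α) = 503.63/1348.9 = 0.3734;  α = 0.6266.

0.627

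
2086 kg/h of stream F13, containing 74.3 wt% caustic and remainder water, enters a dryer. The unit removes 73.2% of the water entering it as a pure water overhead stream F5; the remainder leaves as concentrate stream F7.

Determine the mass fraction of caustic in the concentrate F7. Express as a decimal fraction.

caustic is not removed: 2086×0.743 = 1549.9 kg/h of caustic enters F7.
water entering = 2086×0.257 = 536.1 kg/h; overhead removed = 0.732×536.1 = 392.43 kg/h.
Concentrate = 2086 − 392.43 = 1693.6 kg/h.
Mass fraction = 1549.9/1693.6 = 0.915.

0.915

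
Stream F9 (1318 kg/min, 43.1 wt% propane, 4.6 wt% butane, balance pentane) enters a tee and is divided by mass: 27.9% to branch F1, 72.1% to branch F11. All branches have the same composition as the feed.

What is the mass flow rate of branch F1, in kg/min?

Branch F1 flow = 0.279×1318 = 367.72 kg/min.

367.7 kg/min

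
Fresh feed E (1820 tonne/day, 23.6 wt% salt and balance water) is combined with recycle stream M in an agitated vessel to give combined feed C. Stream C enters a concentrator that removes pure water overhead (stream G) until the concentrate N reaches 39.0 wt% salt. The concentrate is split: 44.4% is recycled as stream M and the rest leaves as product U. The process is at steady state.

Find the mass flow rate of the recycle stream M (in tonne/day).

879.5 tonne/day

Overall salt balance (none leaves overhead): salt in fresh feed = salt in product, i.e. 1820×0.236 = (1−0.444)·N·0.390.
N = 429.52/(0.390×0.556) = 1980.8 tonne/day.
Recycle M = 0.444×1980.8 = 879.48 tonne/day.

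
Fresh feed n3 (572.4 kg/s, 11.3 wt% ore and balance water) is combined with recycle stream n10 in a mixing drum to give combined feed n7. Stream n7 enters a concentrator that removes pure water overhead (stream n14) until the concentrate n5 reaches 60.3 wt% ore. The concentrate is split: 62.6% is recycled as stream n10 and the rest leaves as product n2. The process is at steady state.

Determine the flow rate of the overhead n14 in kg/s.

465.1 kg/s

Overall ore balance (none leaves overhead): ore in fresh feed = ore in product, i.e. 572.4×0.113 = (1−0.626)·n5·0.603.
n5 = 64.681/(0.603×0.374) = 286.81 kg/s.
Recycle n10 = 0.626×286.81 = 179.54 kg/s.
Combined feed n7 = 572.4 + 179.54 = 751.94 kg/s.
Overhead n14 = n7 − n5 = 751.94 − 286.81 = 465.13 kg/s.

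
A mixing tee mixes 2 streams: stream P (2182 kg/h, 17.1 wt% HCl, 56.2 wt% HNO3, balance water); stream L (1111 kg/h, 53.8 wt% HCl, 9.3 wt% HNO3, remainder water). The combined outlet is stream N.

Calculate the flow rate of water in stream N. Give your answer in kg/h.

water out = water in = 2182×0.267 + 1111×0.369 = 992.55 kg/h.

992.6 kg/h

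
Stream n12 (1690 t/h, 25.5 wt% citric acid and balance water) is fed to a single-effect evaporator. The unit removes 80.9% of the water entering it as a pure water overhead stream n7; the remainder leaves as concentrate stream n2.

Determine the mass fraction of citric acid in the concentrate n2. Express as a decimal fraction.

0.642

citric acid is not removed: 1690×0.255 = 430.95 t/h of citric acid enters n2.
water entering = 1690×0.745 = 1259 t/h; overhead removed = 0.809×1259 = 1018.6 t/h.
Concentrate = 1690 − 1018.6 = 671.43 t/h.
Mass fraction = 430.95/671.43 = 0.642.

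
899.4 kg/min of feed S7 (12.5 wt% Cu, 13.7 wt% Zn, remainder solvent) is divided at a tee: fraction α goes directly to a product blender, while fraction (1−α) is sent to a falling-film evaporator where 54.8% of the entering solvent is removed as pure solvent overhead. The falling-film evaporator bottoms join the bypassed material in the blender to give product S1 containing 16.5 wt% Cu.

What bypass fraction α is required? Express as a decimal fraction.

0.401

All 899.4×0.125 = 112.42 kg/min of Cu reaches S1, so S1 = 112.42/0.165 = 681.36 kg/min and vapour = 218.04 kg/min.
The evaporator receives (1−α)·899.4 of feed at 0.738 solvent and removes 0.548 of that solvent:
0.548×0.738×(1−α)×899.4 = 218.04
(1−α) = 218.04/363.74 = 0.5994;  α = 0.4006.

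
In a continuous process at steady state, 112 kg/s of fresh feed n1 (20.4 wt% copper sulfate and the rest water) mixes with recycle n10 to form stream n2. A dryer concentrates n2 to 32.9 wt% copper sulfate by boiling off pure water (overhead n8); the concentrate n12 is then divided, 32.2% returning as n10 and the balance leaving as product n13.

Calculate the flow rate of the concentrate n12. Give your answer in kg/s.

102.4 kg/s

Overall copper sulfate balance (none leaves overhead): copper sulfate in fresh feed = copper sulfate in product, i.e. 112×0.204 = (1−0.322)·n12·0.329.
n12 = 22.848/(0.329×0.678) = 102.43 kg/s.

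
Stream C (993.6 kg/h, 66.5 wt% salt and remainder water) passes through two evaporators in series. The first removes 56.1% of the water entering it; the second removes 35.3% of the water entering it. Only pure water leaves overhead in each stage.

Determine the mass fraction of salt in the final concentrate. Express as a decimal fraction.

water in feed = 993.6×0.335 = 332.86 kg/h.
After stage 1: water left = (1−0.561)×332.86 = 146.12; stream total = 806.87 kg/h.
After stage 2: water left = (1−0.353)×146.12 = 94.542; final concentrate = 755.29 kg/h.
salt fraction = 660.74/755.29 = 0.8748.

0.8748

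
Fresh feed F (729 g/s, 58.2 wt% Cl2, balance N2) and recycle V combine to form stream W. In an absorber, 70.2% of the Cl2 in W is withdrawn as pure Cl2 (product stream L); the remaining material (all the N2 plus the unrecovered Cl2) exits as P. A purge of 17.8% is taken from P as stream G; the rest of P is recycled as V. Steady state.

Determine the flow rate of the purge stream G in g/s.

334.5 g/s

N2 enters only via F and leaves only via the purge: 729×0.418 = 0.178×(N2 in P), and the absorber passes all N2, so N2 in W = N2 in P = 1711.9 g/s.
Cl2 in W: m_A = 729×0.582 + (1−0.178)·(1−0.702)·m_A, so m_A = 424.28/0.7550 = 561.92 g/s.
P = (1−0.702)×561.92 + 1711.9 = 1879.4 g/s.
Purge G = 0.178×1879.4 = 334.53 g/s.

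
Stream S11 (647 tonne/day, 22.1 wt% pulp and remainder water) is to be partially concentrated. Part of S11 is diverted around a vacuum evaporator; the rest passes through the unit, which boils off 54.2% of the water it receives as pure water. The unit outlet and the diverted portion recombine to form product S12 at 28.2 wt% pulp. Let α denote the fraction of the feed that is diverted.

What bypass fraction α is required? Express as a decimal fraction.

All 647×0.221 = 142.99 tonne/day of pulp reaches S12, so S12 = 142.99/0.282 = 507.05 tonne/day and vapour = 139.95 tonne/day.
The evaporator receives (1−α)·647 of feed at 0.779 water and removes 0.542 of that water:
0.542×0.779×(1−α)×647 = 139.95
(1−α) = 139.95/273.18 = 0.5123;  α = 0.4877.

0.488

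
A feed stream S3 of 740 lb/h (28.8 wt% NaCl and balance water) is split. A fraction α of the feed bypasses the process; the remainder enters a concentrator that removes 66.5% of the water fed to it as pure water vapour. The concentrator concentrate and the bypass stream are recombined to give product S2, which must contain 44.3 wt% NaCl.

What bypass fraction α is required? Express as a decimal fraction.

All 740×0.288 = 213.12 lb/h of NaCl reaches S2, so S2 = 213.12/0.443 = 481.08 lb/h and vapour = 258.92 lb/h.
The evaporator receives (1−α)·740 of feed at 0.712 water and removes 0.665 of that water:
0.665×0.712×(1−α)×740 = 258.92
(1−α) = 258.92/350.38 = 0.7390;  α = 0.2610.

0.261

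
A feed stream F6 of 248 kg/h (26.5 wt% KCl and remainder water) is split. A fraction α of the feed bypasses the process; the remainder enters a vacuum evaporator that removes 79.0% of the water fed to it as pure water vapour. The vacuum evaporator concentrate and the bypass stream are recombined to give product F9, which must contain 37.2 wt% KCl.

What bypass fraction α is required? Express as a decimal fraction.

All 248×0.265 = 65.72 kg/h of KCl reaches F9, so F9 = 65.72/0.372 = 176.67 kg/h and vapour = 71.333 kg/h.
The evaporator receives (1−α)·248 of feed at 0.735 water and removes 0.790 of that water:
0.790×0.735×(1−α)×248 = 71.333
(1−α) = 71.333/144 = 0.4954;  α = 0.5046.

0.505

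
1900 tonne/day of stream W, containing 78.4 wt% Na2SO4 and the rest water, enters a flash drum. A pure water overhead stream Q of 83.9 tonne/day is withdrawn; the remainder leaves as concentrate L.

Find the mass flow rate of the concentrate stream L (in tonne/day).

1816 tonne/day

Concentrate = 1900 − 83.9 = 1816.1 tonne/day.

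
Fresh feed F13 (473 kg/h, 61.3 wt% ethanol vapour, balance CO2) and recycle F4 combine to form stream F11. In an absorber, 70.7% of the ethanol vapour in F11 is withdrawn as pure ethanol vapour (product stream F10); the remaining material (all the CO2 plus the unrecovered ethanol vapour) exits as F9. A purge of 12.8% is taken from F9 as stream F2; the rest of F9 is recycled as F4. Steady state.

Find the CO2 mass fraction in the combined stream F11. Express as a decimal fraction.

0.7860

CO2 enters only via F13 and leaves only via the purge: 473×0.387 = 0.128×(CO2 in F9), and the absorber passes all CO2, so CO2 in F11 = CO2 in F9 = 1430.1 kg/h.
ethanol vapour in F11: m_A = 473×0.613 + (1−0.128)·(1−0.707)·m_A, so m_A = 289.95/0.7445 = 389.45 kg/h.
F11 = 389.45 + 1430.1 = 1819.5 kg/h.
CO2 fraction in F11 = 1430.1/1819.5 = 0.7860.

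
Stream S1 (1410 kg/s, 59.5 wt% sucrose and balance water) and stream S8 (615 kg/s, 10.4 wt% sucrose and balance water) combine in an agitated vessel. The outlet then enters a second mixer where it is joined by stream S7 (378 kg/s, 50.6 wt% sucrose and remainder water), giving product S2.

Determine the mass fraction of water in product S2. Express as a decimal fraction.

0.545

Overall, product flow = 2403 kg/s.
water in = 1410×0.405 + 615×0.896 + 378×0.494 = 1308.8 kg/s.
water fraction in S2 = 0.545.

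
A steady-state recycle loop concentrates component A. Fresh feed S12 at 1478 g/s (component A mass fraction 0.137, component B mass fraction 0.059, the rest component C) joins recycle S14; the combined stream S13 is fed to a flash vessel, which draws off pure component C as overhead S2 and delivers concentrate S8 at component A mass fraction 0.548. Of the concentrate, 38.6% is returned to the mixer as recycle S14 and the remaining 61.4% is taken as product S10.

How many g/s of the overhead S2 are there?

1108 g/s

Overall component A balance (none leaves overhead): component A in fresh feed = component A in product, i.e. 1478×0.137 = (1−0.386)·S8·0.548.
S8 = 202.49/(0.548×0.614) = 601.79 g/s.
Recycle S14 = 0.386×601.79 = 232.29 g/s.
Combined feed S13 = 1478 + 232.29 = 1710.3 g/s.
Overhead S2 = S13 − S8 = 1710.3 − 601.79 = 1108.5 g/s.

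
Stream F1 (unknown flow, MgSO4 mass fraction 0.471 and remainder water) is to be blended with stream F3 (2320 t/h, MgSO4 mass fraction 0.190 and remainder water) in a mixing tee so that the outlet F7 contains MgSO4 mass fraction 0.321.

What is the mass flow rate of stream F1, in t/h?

Let F1 be the unknown flow. Total out = 2320 + F1.
MgSO4 balance: 440.8 + 0.471·F1 = 0.321·(2320 + F1)
(0.471 − 0.321)·F1 = 0.321×2320 − 440.8 = 303.92
F1 = 303.92 / 0.150 = 2026.1 t/h

2026 t/h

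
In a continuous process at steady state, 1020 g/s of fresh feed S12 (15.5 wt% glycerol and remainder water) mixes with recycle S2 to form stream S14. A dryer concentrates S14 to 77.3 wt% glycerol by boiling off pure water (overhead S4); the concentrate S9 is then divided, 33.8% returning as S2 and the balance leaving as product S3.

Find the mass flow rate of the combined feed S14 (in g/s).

Overall glycerol balance (none leaves overhead): glycerol in fresh feed = glycerol in product, i.e. 1020×0.155 = (1−0.338)·S9·0.773.
S9 = 158.1/(0.773×0.662) = 308.95 g/s.
Recycle S2 = 0.338×308.95 = 104.43 g/s.
Combined feed S14 = 1020 + 104.43 = 1124.4 g/s.

1124 g/s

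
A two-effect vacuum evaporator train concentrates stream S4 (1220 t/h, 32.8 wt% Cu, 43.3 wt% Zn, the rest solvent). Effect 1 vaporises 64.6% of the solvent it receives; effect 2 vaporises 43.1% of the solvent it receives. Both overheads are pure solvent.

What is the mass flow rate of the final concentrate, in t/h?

solvent in feed = 1220×0.239 = 291.58 t/h.
After stage 1: solvent left = (1−0.646)×291.58 = 103.22; stream total = 1031.6 t/h.
After stage 2: solvent left = (1−0.431)×103.22 = 58.732; final concentrate = 987.15 t/h.

987.2 t/h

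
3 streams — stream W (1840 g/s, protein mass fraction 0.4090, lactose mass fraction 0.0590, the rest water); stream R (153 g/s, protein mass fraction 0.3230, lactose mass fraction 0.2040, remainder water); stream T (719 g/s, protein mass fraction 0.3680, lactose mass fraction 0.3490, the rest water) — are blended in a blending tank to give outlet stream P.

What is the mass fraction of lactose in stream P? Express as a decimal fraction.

0.1441

Total flow out = 1840 + 153 + 719 = 2712 g/s.
lactose in = 1840×0.059 + 153×0.204 + 719×0.349 = 390.7 g/s.
lactose mass fraction in P = 390.7/2712 = 0.1441.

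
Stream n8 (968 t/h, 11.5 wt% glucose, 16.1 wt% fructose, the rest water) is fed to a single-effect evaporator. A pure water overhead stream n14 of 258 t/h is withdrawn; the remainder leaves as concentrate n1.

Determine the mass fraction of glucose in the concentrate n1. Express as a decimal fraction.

0.1568

glucose is not removed: 968×0.115 = 111.32 t/h of glucose enters n1.
Concentrate = 968 − 258 = 710 t/h.
Mass fraction = 111.32/710 = 0.1568.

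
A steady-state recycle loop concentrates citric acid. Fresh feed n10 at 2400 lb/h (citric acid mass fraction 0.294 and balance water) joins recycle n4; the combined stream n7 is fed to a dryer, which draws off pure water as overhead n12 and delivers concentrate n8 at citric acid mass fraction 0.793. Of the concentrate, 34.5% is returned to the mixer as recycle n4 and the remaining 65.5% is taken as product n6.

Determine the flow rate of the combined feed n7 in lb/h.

2869 lb/h

Overall citric acid balance (none leaves overhead): citric acid in fresh feed = citric acid in product, i.e. 2400×0.294 = (1−0.345)·n8·0.793.
n8 = 705.6/(0.793×0.655) = 1358.5 lb/h.
Recycle n4 = 0.345×1358.5 = 468.67 lb/h.
Combined feed n7 = 2400 + 468.67 = 2868.7 lb/h.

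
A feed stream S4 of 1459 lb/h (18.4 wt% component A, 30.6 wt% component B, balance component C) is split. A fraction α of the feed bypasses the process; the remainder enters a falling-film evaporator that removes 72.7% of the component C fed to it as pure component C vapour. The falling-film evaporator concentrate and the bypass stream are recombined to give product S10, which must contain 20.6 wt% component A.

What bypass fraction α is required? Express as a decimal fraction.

0.712

All 1459×0.184 = 268.46 lb/h of component A reaches S10, so S10 = 268.46/0.206 = 1303.2 lb/h and vapour = 155.82 lb/h.
The evaporator receives (1−α)·1459 of feed at 0.510 component C and removes 0.727 of that component C:
0.727×0.510×(1−α)×1459 = 155.82
(1−α) = 155.82/540.95 = 0.2880;  α = 0.7120.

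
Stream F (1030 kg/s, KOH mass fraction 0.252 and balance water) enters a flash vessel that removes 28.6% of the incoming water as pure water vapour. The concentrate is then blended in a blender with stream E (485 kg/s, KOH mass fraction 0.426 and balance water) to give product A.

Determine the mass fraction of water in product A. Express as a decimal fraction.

0.640

Vapour removed = 0.286×0.748×1030 = 220.35 kg/s; concentrate = 809.65 kg/s.
water reaching the mixer = 550.09 (from concentrate) + 485×0.574 = 828.48 kg/s.
Product flow = 809.65 + 485 = 1294.7 kg/s; water fraction = 0.640.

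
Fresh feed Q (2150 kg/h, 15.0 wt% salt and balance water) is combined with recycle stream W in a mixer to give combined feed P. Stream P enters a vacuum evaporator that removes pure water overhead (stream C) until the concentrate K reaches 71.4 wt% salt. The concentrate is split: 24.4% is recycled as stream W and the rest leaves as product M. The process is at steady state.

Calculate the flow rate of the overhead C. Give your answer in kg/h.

Overall salt balance (none leaves overhead): salt in fresh feed = salt in product, i.e. 2150×0.150 = (1−0.244)·K·0.714.
K = 322.5/(0.714×0.756) = 597.46 kg/h.
Recycle W = 0.244×597.46 = 145.78 kg/h.
Combined feed P = 2150 + 145.78 = 2295.8 kg/h.
Overhead C = P − K = 2295.8 − 597.46 = 1698.3 kg/h.

1698 kg/h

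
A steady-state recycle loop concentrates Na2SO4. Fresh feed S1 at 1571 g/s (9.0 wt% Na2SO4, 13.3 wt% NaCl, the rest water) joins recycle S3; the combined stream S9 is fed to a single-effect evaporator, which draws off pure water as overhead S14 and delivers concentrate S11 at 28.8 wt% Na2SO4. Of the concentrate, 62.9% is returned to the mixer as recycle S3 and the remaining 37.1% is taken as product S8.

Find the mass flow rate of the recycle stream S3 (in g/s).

Overall Na2SO4 balance (none leaves overhead): Na2SO4 in fresh feed = Na2SO4 in product, i.e. 1571×0.090 = (1−0.629)·S11·0.288.
S11 = 141.39/(0.288×0.371) = 1323.3 g/s.
Recycle S3 = 0.629×1323.3 = 832.34 g/s.

832.3 g/s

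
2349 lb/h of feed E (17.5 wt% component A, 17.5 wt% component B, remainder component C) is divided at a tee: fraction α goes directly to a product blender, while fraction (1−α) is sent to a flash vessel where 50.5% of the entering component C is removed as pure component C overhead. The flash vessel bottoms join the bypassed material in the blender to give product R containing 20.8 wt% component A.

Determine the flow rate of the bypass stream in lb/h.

All 2349×0.175 = 411.07 lb/h of component A reaches R, so R = 411.07/0.208 = 1976.3 lb/h and vapour = 372.68 lb/h.
The evaporator receives (1−α)·2349 of feed at 0.650 component C and removes 0.505 of that component C:
0.505×0.650×(1−α)×2349 = 372.68
(1−α) = 372.68/771.06 = 0.4833;  α = 0.5167.
Bypass flow = 0.5167×2349 = 1213.7 lb/h.

1214 lb/h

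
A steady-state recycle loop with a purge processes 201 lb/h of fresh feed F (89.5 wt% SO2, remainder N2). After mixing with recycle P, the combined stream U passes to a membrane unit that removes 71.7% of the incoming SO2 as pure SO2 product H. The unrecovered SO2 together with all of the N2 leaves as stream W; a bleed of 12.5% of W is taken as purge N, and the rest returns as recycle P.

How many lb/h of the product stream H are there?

171.4 lb/h

SO2 in U: m_A = 201×0.895 + (1−0.125)·(1−0.717)·m_A, so m_A = 179.9/0.7524 = 239.1 lb/h.
Product H = 0.717×239.1 = 171.44 lb/h.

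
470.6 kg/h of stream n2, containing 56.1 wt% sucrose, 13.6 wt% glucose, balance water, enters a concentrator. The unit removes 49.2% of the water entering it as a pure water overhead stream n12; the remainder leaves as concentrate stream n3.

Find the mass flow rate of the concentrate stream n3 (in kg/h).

water entering = 470.6×0.303 = 142.59 kg/h; overhead removed = 0.492×142.59 = 70.155 kg/h.
Concentrate = 470.6 − 70.155 = 400.44 kg/h.

400.4 kg/h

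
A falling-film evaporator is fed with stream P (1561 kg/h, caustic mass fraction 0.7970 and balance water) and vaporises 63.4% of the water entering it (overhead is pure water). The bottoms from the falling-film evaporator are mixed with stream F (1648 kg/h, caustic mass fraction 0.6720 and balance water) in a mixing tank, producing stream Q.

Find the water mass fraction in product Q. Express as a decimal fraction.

0.2183

Vapour removed = 0.634×0.203×1561 = 200.9 kg/h; concentrate = 1360.1 kg/h.
water reaching the mixer = 115.98 (from concentrate) + 1648×0.328 = 656.52 kg/h.
Product flow = 1360.1 + 1648 = 3008.1 kg/h; water fraction = 0.2183.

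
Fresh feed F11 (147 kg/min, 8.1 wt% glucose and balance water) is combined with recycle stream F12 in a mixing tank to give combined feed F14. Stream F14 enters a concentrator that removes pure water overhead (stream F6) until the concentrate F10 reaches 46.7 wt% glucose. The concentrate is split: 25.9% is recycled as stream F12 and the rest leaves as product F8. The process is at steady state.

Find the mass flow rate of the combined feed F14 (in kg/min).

155.9 kg/min

Overall glucose balance (none leaves overhead): glucose in fresh feed = glucose in product, i.e. 147×0.081 = (1−0.259)·F10·0.467.
F10 = 11.907/(0.467×0.741) = 34.409 kg/min.
Recycle F12 = 0.259×34.409 = 8.9118 kg/min.
Combined feed F14 = 147 + 8.9118 = 155.91 kg/min.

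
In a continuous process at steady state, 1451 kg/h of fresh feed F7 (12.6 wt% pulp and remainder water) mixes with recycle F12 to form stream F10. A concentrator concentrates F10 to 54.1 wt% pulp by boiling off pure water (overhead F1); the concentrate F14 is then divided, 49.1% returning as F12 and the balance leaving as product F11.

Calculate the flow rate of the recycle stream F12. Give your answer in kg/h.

326 kg/h

Overall pulp balance (none leaves overhead): pulp in fresh feed = pulp in product, i.e. 1451×0.126 = (1−0.491)·F14·0.541.
F14 = 182.83/(0.541×0.509) = 663.93 kg/h.
Recycle F12 = 0.491×663.93 = 325.99 kg/h.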